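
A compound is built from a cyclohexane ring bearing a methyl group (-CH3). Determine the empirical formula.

CH2

Atom tally by fragment:
  cyclohexane ring core → C:6 H:12
  (− 1 ring H displaced by substituents)
  + CH3 → C:1 H:3
Element totals:
  C: 7
  H: 14
Molecular formula: C7H14.
gcd of subscripts = 7; dividing each by 7:
  C: 7/7 = 1
  H: 14/7 = 2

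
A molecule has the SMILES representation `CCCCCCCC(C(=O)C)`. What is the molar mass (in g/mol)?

156.27 g/mol

Atom tally by fragment:
  CH3 → C:1 H:3
  CH2 → C:1 H:2
  CH2 → C:1 H:2
  CH2 → C:1 H:2
  CH2 → C:1 H:2
  CH2 → C:1 H:2
  CH2 → C:1 H:2
  CH2COCH3 → C:3 H:5 O:1
Element totals:
  C: 10
  H: 20
  O: 1
Molecular formula: C10H20O.
  M = 10(12.011) + 20(1.008) + 15.999
    = 120.110 + 20.160 + 15.999 = 156.269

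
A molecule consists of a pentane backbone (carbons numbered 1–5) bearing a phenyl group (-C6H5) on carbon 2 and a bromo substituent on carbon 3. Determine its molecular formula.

C11H15Br

Atom tally by fragment:
  CH3 → C:1 H:3
  CH(C6H5) → C:7 H:6
  CH(Br) → C:1 H:1 Br:1
  CH2 → C:1 H:2
  CH3 → C:1 H:3
Element totals:
  C: 11
  H: 15
  Br: 1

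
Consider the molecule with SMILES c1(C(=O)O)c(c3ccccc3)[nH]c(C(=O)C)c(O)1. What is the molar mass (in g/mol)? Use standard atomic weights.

Atom tally by fragment:
  pyrrole ring core → C:4 H:5 N:1
  (− 4 ring H displaced by substituents)
  + COOH → C:1 H:1 O:2
  + C6H5 → C:6 H:5
  + COCH3 → C:2 H:3 O:1
  + OH → O:1 H:1
Element totals:
  C: 13
  H: 11
  N: 1
  O: 4
Molecular formula: C13H11NO4.
  M = 13(12.011) + 11(1.008) + 14.007 + 4(15.999)
    = 156.143 + 11.088 + 14.007 + 63.996 = 245.234

245.23 g/mol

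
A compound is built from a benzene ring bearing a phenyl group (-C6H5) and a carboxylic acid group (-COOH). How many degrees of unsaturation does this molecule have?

9

Atom tally by fragment:
  benzene ring core → C:6 H:6
  (− 2 ring H displaced by substituents)
  + C6H5 → C:6 H:5
  + COOH → C:1 H:1 O:2
Element totals:
  C: 13
  H: 10
  O: 2
Molecular formula: C13H10O2.
DoU = (2C + 2 + N − H − X) / 2 = (2·13 + 2 + 0 − 10 − 0) / 2 = 9.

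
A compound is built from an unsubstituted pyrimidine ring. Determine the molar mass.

80.09 g/mol

Atom tally by fragment:
  pyrimidine ring core → C:4 H:4 N:2
Element totals:
  C: 4
  H: 4
  N: 2
Molecular formula: C4H4N2.
  M = 4(12.011) + 4(1.008) + 2(14.007)
    = 48.044 + 4.032 + 28.014 = 80.090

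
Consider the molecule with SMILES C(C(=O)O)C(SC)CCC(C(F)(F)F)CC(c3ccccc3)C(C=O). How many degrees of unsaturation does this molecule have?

Atom tally by fragment:
  HOOCCH2 → C:2 H:3 O:2
  CH(SCH3) → C:2 H:4 S:1
  CH2 → C:1 H:2
  CH2 → C:1 H:2
  CH(CF3) → C:2 H:1 F:3
  CH2 → C:1 H:2
  CH(C6H5) → C:7 H:6
  CH2CHO → C:2 H:3 O:1
Element totals:
  C: 18
  H: 23
  F: 3
  O: 3
  S: 1
Molecular formula: C18H23F3O3S.
DoU = (2C + 2 + N − H − X) / 2 = (2·18 + 2 + 0 − 23 − 3) / 2 = 6.

6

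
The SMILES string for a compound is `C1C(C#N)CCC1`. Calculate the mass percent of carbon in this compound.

75.74%

Atom tally by fragment:
  cyclopentane ring core → C:5 H:10
  (− 1 ring H displaced by substituents)
  + CN → C:1 N:1
Element totals:
  C: 6
  H: 9
  N: 1
Molecular formula: C6H9N.
Molar mass = 95.145 g/mol.
Mass from C: 6 × 12.011 = 72.066 g/mol.
%C = 72.066 / 95.145 × 100 = 75.74%.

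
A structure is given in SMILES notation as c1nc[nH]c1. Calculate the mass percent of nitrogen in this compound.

Atom tally by fragment:
  imidazole ring core → C:3 H:4 N:2
Element totals:
  C: 3
  H: 4
  N: 2
Molecular formula: C3H4N2.
Molar mass = 68.079 g/mol.
Mass from N: 2 × 14.007 = 28.014 g/mol.
%N = 28.014 / 68.079 × 100 = 41.15%.

41.15%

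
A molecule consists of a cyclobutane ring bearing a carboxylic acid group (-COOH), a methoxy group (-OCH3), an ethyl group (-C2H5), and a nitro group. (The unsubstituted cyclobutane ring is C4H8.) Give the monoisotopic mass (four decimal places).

203.0794

Atom tally by fragment:
  cyclobutane ring core → C:4 H:8
  (− 4 ring H displaced by substituents)
  + COOH → C:1 H:1 O:2
  + OCH3 → C:1 H:3 O:1
  + C2H5 → C:2 H:5
  + NO2 → N:1 O:2
Element totals:
  C: 8
  H: 13
  N: 1
  O: 5
Molecular formula: C8H13NO5.
  M = 8(12.0) + 13(1.007825) + 14.003074 + 5(15.994915)
    = 96.000000 + 13.101725 + 14.003074 + 79.974575 = 203.079374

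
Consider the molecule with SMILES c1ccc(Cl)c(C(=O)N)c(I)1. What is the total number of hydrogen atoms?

5

Atom tally by fragment:
  benzene ring core → C:6 H:6
  (− 3 ring H displaced by substituents)
  + Cl → Cl:1
  + CONH2 → C:1 H:2 O:1 N:1
  + I → I:1
Element totals:
  C: 7
  H: 5
  Cl: 1
  I: 1
  N: 1
  O: 1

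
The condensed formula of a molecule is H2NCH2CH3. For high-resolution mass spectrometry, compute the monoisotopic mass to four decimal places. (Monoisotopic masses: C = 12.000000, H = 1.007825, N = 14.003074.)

45.0578

Atom tally by fragment:
  H2NCH2 → C:1 H:4 N:1
  CH3 → C:1 H:3
Element totals:
  C: 2
  H: 7
  N: 1
Molecular formula: C2H7N.
  M = 2(12.0) + 7(1.007825) + 14.003074
    = 24.000000 + 7.054775 + 14.003074 = 45.057849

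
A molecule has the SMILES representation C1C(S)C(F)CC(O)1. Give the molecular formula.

C5H9FOS

Atom tally by fragment:
  cyclopentane ring core → C:5 H:10
  (− 3 ring H displaced by substituents)
  + SH → S:1 H:1
  + F → F:1
  + OH → O:1 H:1
Element totals:
  C: 5
  H: 9
  F: 1
  O: 1
  S: 1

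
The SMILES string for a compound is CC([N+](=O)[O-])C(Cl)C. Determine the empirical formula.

C4H8ClNO2

Atom tally by fragment:
  CH3 → C:1 H:3
  CH(NO2) → C:1 H:1 N:1 O:2
  CH(Cl) → C:1 H:1 Cl:1
  CH3 → C:1 H:3
Element totals:
  C: 4
  H: 8
  Cl: 1
  N: 1
  O: 2
Molecular formula: C4H8ClNO2.
gcd of subscripts (4, 1, 8, 1, 2) = 1, so the empirical formula equals the molecular formula.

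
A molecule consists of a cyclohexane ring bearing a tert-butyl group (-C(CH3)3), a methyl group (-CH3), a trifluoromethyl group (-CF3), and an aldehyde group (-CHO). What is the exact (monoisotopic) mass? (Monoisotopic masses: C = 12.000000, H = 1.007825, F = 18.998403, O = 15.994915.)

250.1544

Atom tally by fragment:
  cyclohexane ring core → C:6 H:12
  (− 4 ring H displaced by substituents)
  + C(CH3)3 → C:4 H:9
  + CH3 → C:1 H:3
  + CF3 → C:1 F:3
  + CHO → C:1 H:1 O:1
Element totals:
  C: 13
  H: 21
  F: 3
  O: 1
Molecular formula: C13H21F3O.
  M = 13(12.0) + 21(1.007825) + 3(18.998403) + 15.994915
    = 156.000000 + 21.164325 + 56.995209 + 15.994915 = 250.154449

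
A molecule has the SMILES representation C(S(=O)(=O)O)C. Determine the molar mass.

Atom tally by fragment:
  HO3SCH2 → C:1 H:3 S:1 O:3
  CH3 → C:1 H:3
Element totals:
  C: 2
  H: 6
  O: 3
  S: 1
Molecular formula: C2H6O3S.
  M = 2(12.011) + 6(1.008) + 3(15.999) + 32.06
    = 24.022 + 6.048 + 47.997 + 32.060 = 110.127

110.13 g/mol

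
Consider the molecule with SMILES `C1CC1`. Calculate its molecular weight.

Atom tally by fragment:
  cyclopropane ring core → C:3 H:6
Element totals:
  C: 3
  H: 6
Molecular formula: C3H6.
  M = 3(12.011) + 6(1.008)
    = 36.033 + 6.048 = 42.081

42.08 g/mol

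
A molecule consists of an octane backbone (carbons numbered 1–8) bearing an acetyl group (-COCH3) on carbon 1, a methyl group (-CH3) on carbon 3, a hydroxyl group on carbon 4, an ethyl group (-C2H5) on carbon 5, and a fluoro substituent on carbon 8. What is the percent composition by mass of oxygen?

Atom tally by fragment:
  CH3COCH2 → C:3 H:5 O:1
  CH2 → C:1 H:2
  CH(CH3) → C:2 H:4
  CH(OH) → C:1 H:2 O:1
  CH(C2H5) → C:3 H:6
  CH2 → C:1 H:2
  CH2 → C:1 H:2
  CH2F → C:1 H:2 F:1
Element totals:
  C: 13
  H: 25
  F: 1
  O: 2
Molecular formula: C13H25FO2.
Molar mass = 232.339 g/mol.
Mass from O: 2 × 15.999 = 31.998 g/mol.
%O = 31.998 / 232.339 × 100 = 13.77%.

13.77%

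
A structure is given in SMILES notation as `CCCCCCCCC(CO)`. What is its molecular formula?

Atom tally by fragment:
  CH3 → C:1 H:3
  CH2 → C:1 H:2
  CH2 → C:1 H:2
  CH2 → C:1 H:2
  CH2 → C:1 H:2
  CH2 → C:1 H:2
  CH2 → C:1 H:2
  CH2 → C:1 H:2
  CH2CH2OH → C:2 H:5 O:1
Element totals:
  C: 10
  H: 22
  O: 1

C10H22O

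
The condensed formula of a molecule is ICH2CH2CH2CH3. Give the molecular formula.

Atom tally by fragment:
  ICH2 → C:1 H:2 I:1
  CH2 → C:1 H:2
  CH2 → C:1 H:2
  CH3 → C:1 H:3
Element totals:
  C: 4
  H: 9
  I: 1

C4H9I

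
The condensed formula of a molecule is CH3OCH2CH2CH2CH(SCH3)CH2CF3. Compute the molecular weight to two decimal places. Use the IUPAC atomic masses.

216.26 g/mol

Element totals:
  C: 8
  H: 15
  F: 3
  O: 1
  S: 1
Molecular formula: C8H15F3OS.
  M = 8(12.011) + 15(1.008) + 3(18.998) + 15.999 + 32.06
    = 96.088 + 15.120 + 56.994 + 15.999 + 32.060 = 216.261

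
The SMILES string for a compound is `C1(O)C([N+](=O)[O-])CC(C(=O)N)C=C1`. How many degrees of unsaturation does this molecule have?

4

Atom tally by fragment:
  cyclohexene ring core → C:6 H:10
  (− 3 ring H displaced by substituents)
  + OH → O:1 H:1
  + NO2 → N:1 O:2
  + CONH2 → C:1 H:2 O:1 N:1
Element totals:
  C: 7
  H: 10
  N: 2
  O: 4
Molecular formula: C7H10N2O4.
DoU = (2C + 2 + N − H − X) / 2 = (2·7 + 2 + 2 − 10 − 0) / 2 = 4.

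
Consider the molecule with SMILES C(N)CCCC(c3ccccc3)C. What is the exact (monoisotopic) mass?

Atom tally by fragment:
  H2NCH2 → C:1 H:4 N:1
  CH2 → C:1 H:2
  CH2 → C:1 H:2
  CH2 → C:1 H:2
  CH(C6H5) → C:7 H:6
  CH3 → C:1 H:3
Element totals:
  C: 12
  H: 19
  N: 1
Molecular formula: C12H19N.
  M = 12(12.0) + 19(1.007825) + 14.003074
    = 144.000000 + 19.148675 + 14.003074 = 177.151749

177.1517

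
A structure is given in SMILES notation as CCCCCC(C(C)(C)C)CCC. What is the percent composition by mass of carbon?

Atom tally by fragment:
  CH3 → C:1 H:3
  CH2 → C:1 H:2
  CH2 → C:1 H:2
  CH2 → C:1 H:2
  CH2 → C:1 H:2
  CH(C(CH3)3) → C:5 H:10
  CH2 → C:1 H:2
  CH2 → C:1 H:2
  CH3 → C:1 H:3
Element totals:
  C: 13
  H: 28
Molecular formula: C13H28.
Molar mass = 184.367 g/mol.
Mass from C: 13 × 12.011 = 156.143 g/mol.
%C = 156.143 / 184.367 × 100 = 84.69%.

84.69%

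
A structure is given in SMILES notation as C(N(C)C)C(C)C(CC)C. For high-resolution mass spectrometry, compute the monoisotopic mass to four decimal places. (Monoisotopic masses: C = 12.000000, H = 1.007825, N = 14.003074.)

143.1674

Atom tally by fragment:
  (CH3)2NCH2 → C:3 H:8 N:1
  CH(CH3) → C:2 H:4
  CH(C2H5) → C:3 H:6
  CH3 → C:1 H:3
Element totals:
  C: 9
  H: 21
  N: 1
Molecular formula: C9H21N.
  M = 9(12.0) + 21(1.007825) + 14.003074
    = 108.000000 + 21.164325 + 14.003074 = 143.167399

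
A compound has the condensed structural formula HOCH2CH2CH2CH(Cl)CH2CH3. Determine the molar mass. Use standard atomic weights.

Atom tally by fragment:
  HOCH2 → C:1 H:3 O:1
  CH2 → C:1 H:2
  CH2 → C:1 H:2
  CH(Cl) → C:1 H:1 Cl:1
  CH2 → C:1 H:2
  CH3 → C:1 H:3
Element totals:
  C: 6
  H: 13
  Cl: 1
  O: 1
Molecular formula: C6H13ClO.
  M = 6(12.011) + 13(1.008) + 35.45 + 15.999
    = 72.066 + 13.104 + 35.450 + 15.999 = 136.619

136.62 g/mol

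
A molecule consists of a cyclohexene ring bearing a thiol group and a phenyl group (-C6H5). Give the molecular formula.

C12H14S

Atom tally by fragment:
  cyclohexene ring core → C:6 H:10
  (− 2 ring H displaced by substituents)
  + SH → S:1 H:1
  + C6H5 → C:6 H:5
Element totals:
  C: 12
  H: 14
  S: 1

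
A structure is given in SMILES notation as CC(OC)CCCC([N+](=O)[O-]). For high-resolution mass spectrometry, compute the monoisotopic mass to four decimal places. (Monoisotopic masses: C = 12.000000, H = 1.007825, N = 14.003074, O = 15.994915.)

161.1052

Atom tally by fragment:
  CH3 → C:1 H:3
  CH(OCH3) → C:2 H:4 O:1
  CH2 → C:1 H:2
  CH2 → C:1 H:2
  CH2 → C:1 H:2
  CH2NO2 → C:1 H:2 N:1 O:2
Element totals:
  C: 7
  H: 15
  N: 1
  O: 3
Molecular formula: C7H15NO3.
  M = 7(12.0) + 15(1.007825) + 14.003074 + 3(15.994915)
    = 84.000000 + 15.117375 + 14.003074 + 47.984745 = 161.105194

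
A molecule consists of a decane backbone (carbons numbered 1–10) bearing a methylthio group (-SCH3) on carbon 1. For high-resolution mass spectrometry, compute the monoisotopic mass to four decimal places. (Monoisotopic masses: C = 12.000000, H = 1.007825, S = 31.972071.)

188.1599

Atom tally by fragment:
  CH3SCH2 → C:2 H:5 S:1
  CH2 → C:1 H:2
  CH2 → C:1 H:2
  CH2 → C:1 H:2
  CH2 → C:1 H:2
  CH2 → C:1 H:2
  CH2 → C:1 H:2
  CH2 → C:1 H:2
  CH2 → C:1 H:2
  CH3 → C:1 H:3
Element totals:
  C: 11
  H: 24
  S: 1
Molecular formula: C11H24S.
  M = 11(12.0) + 24(1.007825) + 31.972071
    = 132.000000 + 24.187800 + 31.972071 = 188.159871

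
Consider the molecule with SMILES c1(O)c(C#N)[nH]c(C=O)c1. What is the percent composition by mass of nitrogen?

Atom tally by fragment:
  pyrrole ring core → C:4 H:5 N:1
  (− 3 ring H displaced by substituents)
  + OH → O:1 H:1
  + CN → C:1 N:1
  + CHO → C:1 H:1 O:1
Element totals:
  C: 6
  H: 4
  N: 2
  O: 2
Molecular formula: C6H4N2O2.
Molar mass = 136.110 g/mol.
Mass from N: 2 × 14.007 = 28.014 g/mol.
%N = 28.014 / 136.110 × 100 = 20.58%.

20.58%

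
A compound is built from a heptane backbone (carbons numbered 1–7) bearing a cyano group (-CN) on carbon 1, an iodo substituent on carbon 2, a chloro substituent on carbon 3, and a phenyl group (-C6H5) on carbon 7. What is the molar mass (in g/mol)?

361.65 g/mol

Atom tally by fragment:
  NCCH2 → C:2 H:2 N:1
  CH(I) → C:1 H:1 I:1
  CH(Cl) → C:1 H:1 Cl:1
  CH2 → C:1 H:2
  CH2 → C:1 H:2
  CH2 → C:1 H:2
  CH2C6H5 → C:7 H:7
Element totals:
  C: 14
  H: 17
  Cl: 1
  I: 1
  N: 1
Molecular formula: C14H17ClIN.
  M = 14(12.011) + 17(1.008) + 35.45 + 126.904 + 14.007
    = 168.154 + 17.136 + 35.450 + 126.904 + 14.007 = 361.651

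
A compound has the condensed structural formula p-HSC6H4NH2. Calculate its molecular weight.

125.19 g/mol

Atom tally by fragment:
  benzene ring core → C:6 H:6
  (− 2 ring H displaced by substituents)
  + SH → S:1 H:1
  + NH2 → N:1 H:2
Element totals:
  C: 6
  H: 7
  N: 1
  S: 1
Molecular formula: C6H7NS.
  M = 6(12.011) + 7(1.008) + 14.007 + 32.06
    = 72.066 + 7.056 + 14.007 + 32.060 = 125.189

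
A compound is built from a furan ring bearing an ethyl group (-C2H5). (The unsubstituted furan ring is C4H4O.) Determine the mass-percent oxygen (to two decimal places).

Atom tally by fragment:
  furan ring core → C:4 H:4 O:1
  (− 1 ring H displaced by substituents)
  + C2H5 → C:2 H:5
Element totals:
  C: 6
  H: 8
  O: 1
Molecular formula: C6H8O.
Molar mass = 96.129 g/mol.
Mass from O: 1 × 15.999 = 15.999 g/mol.
%O = 15.999 / 96.129 × 100 = 16.64%.

16.64%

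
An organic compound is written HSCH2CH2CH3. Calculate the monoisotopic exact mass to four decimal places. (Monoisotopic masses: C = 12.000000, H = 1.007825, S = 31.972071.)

76.0347

Atom tally by fragment:
  HSCH2 → C:1 H:3 S:1
  CH2 → C:1 H:2
  CH3 → C:1 H:3
Element totals:
  C: 3
  H: 8
  S: 1
Molecular formula: C3H8S.
  M = 3(12.0) + 8(1.007825) + 31.972071
    = 36.000000 + 8.062600 + 31.972071 = 76.034671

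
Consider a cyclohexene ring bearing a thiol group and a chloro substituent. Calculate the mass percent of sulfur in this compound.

Atom tally by fragment:
  cyclohexene ring core → C:6 H:10
  (− 2 ring H displaced by substituents)
  + SH → S:1 H:1
  + Cl → Cl:1
Element totals:
  C: 6
  H: 9
  Cl: 1
  S: 1
Molecular formula: C6H9ClS.
Molar mass = 148.648 g/mol.
Mass from S: 1 × 32.06 = 32.060 g/mol.
%S = 32.060 / 148.648 × 100 = 21.57%.

21.57%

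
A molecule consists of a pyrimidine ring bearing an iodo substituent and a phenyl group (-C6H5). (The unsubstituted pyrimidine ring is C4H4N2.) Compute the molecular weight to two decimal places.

282.08 g/mol

Atom tally by fragment:
  pyrimidine ring core → C:4 H:4 N:2
  (− 2 ring H displaced by substituents)
  + I → I:1
  + C6H5 → C:6 H:5
Element totals:
  C: 10
  H: 7
  I: 1
  N: 2
Molecular formula: C10H7IN2.
  M = 10(12.011) + 7(1.008) + 126.904 + 2(14.007)
    = 120.110 + 7.056 + 126.904 + 28.014 = 282.084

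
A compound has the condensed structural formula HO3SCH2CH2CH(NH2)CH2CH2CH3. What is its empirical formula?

Atom tally by fragment:
  HO3SCH2 → C:1 H:3 S:1 O:3
  CH2 → C:1 H:2
  CH(NH2) → C:1 H:3 N:1
  CH2 → C:1 H:2
  CH2 → C:1 H:2
  CH3 → C:1 H:3
Element totals:
  C: 6
  H: 15
  N: 1
  O: 3
  S: 1
Molecular formula: C6H15NO3S.
gcd of subscripts (6, 15, 1, 3, 1) = 1, so the empirical formula equals the molecular formula.

C6H15NO3S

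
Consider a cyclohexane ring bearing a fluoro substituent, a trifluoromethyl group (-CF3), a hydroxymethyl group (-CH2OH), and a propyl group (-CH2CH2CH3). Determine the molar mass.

242.26 g/mol

Atom tally by fragment:
  cyclohexane ring core → C:6 H:12
  (− 4 ring H displaced by substituents)
  + F → F:1
  + CF3 → C:1 F:3
  + CH2OH → C:1 H:3 O:1
  + CH2CH2CH3 → C:3 H:7
Element totals:
  C: 11
  H: 18
  F: 4
  O: 1
Molecular formula: C11H18F4O.
  M = 11(12.011) + 18(1.008) + 4(18.998) + 15.999
    = 132.121 + 18.144 + 75.992 + 15.999 = 242.256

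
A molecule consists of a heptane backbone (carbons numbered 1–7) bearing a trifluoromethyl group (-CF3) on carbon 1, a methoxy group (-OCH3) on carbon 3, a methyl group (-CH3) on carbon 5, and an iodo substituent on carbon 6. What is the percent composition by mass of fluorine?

16.85%

Atom tally by fragment:
  F3CCH2 → C:2 H:2 F:3
  CH2 → C:1 H:2
  CH(OCH3) → C:2 H:4 O:1
  CH2 → C:1 H:2
  CH(CH3) → C:2 H:4
  CH(I) → C:1 H:1 I:1
  CH3 → C:1 H:3
Element totals:
  C: 10
  H: 18
  F: 3
  I: 1
  O: 1
Molecular formula: C10H18F3IO.
Molar mass = 338.151 g/mol.
Mass from F: 3 × 18.998 = 56.994 g/mol.
%F = 56.994 / 338.151 × 100 = 16.85%.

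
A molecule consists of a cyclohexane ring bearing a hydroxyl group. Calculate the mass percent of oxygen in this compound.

Atom tally by fragment:
  cyclohexane ring core → C:6 H:12
  (− 1 ring H displaced by substituents)
  + OH → O:1 H:1
Element totals:
  C: 6
  H: 12
  O: 1
Molecular formula: C6H12O.
Molar mass = 100.161 g/mol.
Mass from O: 1 × 15.999 = 15.999 g/mol.
%O = 15.999 / 100.161 × 100 = 15.97%.

15.97%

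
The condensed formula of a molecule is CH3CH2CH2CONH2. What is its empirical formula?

C4H9NO

Atom tally by fragment:
  CH3 → C:1 H:3
  CH2 → C:1 H:2
  CH2CONH2 → C:2 H:4 O:1 N:1
Element totals:
  C: 4
  H: 9
  N: 1
  O: 1
Molecular formula: C4H9NO.
gcd of subscripts (4, 9, 1, 1) = 1, so the empirical formula equals the molecular formula.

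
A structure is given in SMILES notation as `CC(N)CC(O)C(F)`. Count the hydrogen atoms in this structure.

12

Atom tally by fragment:
  CH3 → C:1 H:3
  CH(NH2) → C:1 H:3 N:1
  CH2 → C:1 H:2
  CH(OH) → C:1 H:2 O:1
  CH2F → C:1 H:2 F:1
Element totals:
  C: 5
  H: 12
  F: 1
  N: 1
  O: 1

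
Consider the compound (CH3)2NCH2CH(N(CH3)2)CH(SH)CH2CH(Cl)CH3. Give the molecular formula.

Element totals:
  C: 10
  H: 23
  Cl: 1
  N: 2
  S: 1

C10H23ClN2S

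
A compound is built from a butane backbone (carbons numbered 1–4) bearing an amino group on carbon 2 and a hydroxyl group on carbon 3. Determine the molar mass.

Atom tally by fragment:
  CH3 → C:1 H:3
  CH(NH2) → C:1 H:3 N:1
  CH(OH) → C:1 H:2 O:1
  CH3 → C:1 H:3
Element totals:
  C: 4
  H: 11
  N: 1
  O: 1
Molecular formula: C4H11NO.
  M = 4(12.011) + 11(1.008) + 14.007 + 15.999
    = 48.044 + 11.088 + 14.007 + 15.999 = 89.138

89.14 g/mol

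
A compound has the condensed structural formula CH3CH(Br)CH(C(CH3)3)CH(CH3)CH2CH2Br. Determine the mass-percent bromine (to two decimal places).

Atom tally by fragment:
  CH3 → C:1 H:3
  CH(Br) → C:1 H:1 Br:1
  CH(C(CH3)3) → C:5 H:10
  CH(CH3) → C:2 H:4
  CH2 → C:1 H:2
  CH2Br → C:1 H:2 Br:1
Element totals:
  C: 11
  H: 22
  Br: 2
Molecular formula: C11H22Br2.
Molar mass = 314.105 g/mol.
Mass from Br: 2 × 79.904 = 159.808 g/mol.
%Br = 159.808 / 314.105 × 100 = 50.88%.

50.88%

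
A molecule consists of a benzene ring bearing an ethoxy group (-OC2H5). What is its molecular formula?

Atom tally by fragment:
  benzene ring core → C:6 H:6
  (− 1 ring H displaced by substituents)
  + OC2H5 → C:2 H:5 O:1
Element totals:
  C: 8
  H: 10
  O: 1

C8H10O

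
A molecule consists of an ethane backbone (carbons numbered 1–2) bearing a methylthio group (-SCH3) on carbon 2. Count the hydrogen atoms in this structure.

Atom tally by fragment:
  CH3 → C:1 H:3
  CH2SCH3 → C:2 H:5 S:1
Element totals:
  C: 3
  H: 8
  S: 1

8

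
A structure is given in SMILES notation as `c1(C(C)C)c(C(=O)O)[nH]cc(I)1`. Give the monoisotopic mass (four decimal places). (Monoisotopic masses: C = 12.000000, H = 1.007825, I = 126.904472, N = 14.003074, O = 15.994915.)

278.9756

Atom tally by fragment:
  pyrrole ring core → C:4 H:5 N:1
  (− 3 ring H displaced by substituents)
  + CH(CH3)2 → C:3 H:7
  + COOH → C:1 H:1 O:2
  + I → I:1
Element totals:
  C: 8
  H: 10
  I: 1
  N: 1
  O: 2
Molecular formula: C8H10INO2.
  M = 8(12.0) + 10(1.007825) + 126.904472 + 14.003074 + 2(15.994915)
    = 96.000000 + 10.078250 + 126.904472 + 14.003074 + 31.989830 = 278.975626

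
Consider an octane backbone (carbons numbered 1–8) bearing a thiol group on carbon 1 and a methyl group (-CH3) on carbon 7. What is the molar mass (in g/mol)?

Atom tally by fragment:
  HSCH2 → C:1 H:3 S:1
  CH2 → C:1 H:2
  CH2 → C:1 H:2
  CH2 → C:1 H:2
  CH2 → C:1 H:2
  CH2 → C:1 H:2
  CH(CH3) → C:2 H:4
  CH3 → C:1 H:3
Element totals:
  C: 9
  H: 20
  S: 1
Molecular formula: C9H20S.
  M = 9(12.011) + 20(1.008) + 32.06
    = 108.099 + 20.160 + 32.060 = 160.319

160.32 g/mol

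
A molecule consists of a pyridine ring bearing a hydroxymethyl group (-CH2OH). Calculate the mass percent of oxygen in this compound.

Atom tally by fragment:
  pyridine ring core → C:5 H:5 N:1
  (− 1 ring H displaced by substituents)
  + CH2OH → C:1 H:3 O:1
Element totals:
  C: 6
  H: 7
  N: 1
  O: 1
Molecular formula: C6H7NO.
Molar mass = 109.128 g/mol.
Mass from O: 1 × 15.999 = 15.999 g/mol.
%O = 15.999 / 109.128 × 100 = 14.66%.

14.66%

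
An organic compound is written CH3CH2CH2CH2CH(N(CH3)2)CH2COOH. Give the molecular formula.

Element totals:
  C: 9
  H: 19
  N: 1
  O: 2

C9H19NO2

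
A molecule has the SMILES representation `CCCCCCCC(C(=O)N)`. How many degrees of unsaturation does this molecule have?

1

Atom tally by fragment:
  CH3 → C:1 H:3
  CH2 → C:1 H:2
  CH2 → C:1 H:2
  CH2 → C:1 H:2
  CH2 → C:1 H:2
  CH2 → C:1 H:2
  CH2 → C:1 H:2
  CH2CONH2 → C:2 H:4 O:1 N:1
Element totals:
  C: 9
  H: 19
  N: 1
  O: 1
Molecular formula: C9H19NO.
DoU = (2C + 2 + N − H − X) / 2 = (2·9 + 2 + 1 − 19 − 0) / 2 = 1.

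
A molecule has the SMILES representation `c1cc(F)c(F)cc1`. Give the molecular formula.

Atom tally by fragment:
  benzene ring core → C:6 H:6
  (− 2 ring H displaced by substituents)
  + F → F:1
  + F → F:1
Element totals:
  C: 6
  H: 4
  F: 2

C6H4F2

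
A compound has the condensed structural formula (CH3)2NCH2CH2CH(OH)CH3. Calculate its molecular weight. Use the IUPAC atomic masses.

Atom tally by fragment:
  (CH3)2NCH2 → C:3 H:8 N:1
  CH2 → C:1 H:2
  CH(OH) → C:1 H:2 O:1
  CH3 → C:1 H:3
Element totals:
  C: 6
  H: 15
  N: 1
  O: 1
Molecular formula: C6H15NO.
  M = 6(12.011) + 15(1.008) + 14.007 + 15.999
    = 72.066 + 15.120 + 14.007 + 15.999 = 117.192

117.19 g/mol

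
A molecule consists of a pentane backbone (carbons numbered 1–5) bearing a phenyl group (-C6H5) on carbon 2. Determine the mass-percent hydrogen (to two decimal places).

Atom tally by fragment:
  CH3 → C:1 H:3
  CH(C6H5) → C:7 H:6
  CH2 → C:1 H:2
  CH2 → C:1 H:2
  CH3 → C:1 H:3
Element totals:
  C: 11
  H: 16
Molecular formula: C11H16.
Molar mass = 148.249 g/mol.
Mass from H: 16 × 1.008 = 16.128 g/mol.
%H = 16.128 / 148.249 × 100 = 10.88%.

10.88%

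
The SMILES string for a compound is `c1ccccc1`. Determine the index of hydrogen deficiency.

Atom tally by fragment:
  benzene ring core → C:6 H:6
Element totals:
  C: 6
  H: 6
Molecular formula: C6H6.
DoU = (2C + 2 + N − H − X) / 2 = (2·6 + 2 + 0 − 6 − 0) / 2 = 4.

4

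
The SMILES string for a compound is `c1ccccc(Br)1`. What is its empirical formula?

Atom tally by fragment:
  benzene ring core → C:6 H:6
  (− 1 ring H displaced by substituents)
  + Br → Br:1
Element totals:
  C: 6
  H: 5
  Br: 1
Molecular formula: C6H5Br.
gcd of subscripts (1, 6, 5) = 1, so the empirical formula equals the molecular formula.

C6H5Br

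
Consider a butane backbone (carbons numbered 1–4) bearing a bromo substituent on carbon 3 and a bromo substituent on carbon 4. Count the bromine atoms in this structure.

2

Atom tally by fragment:
  CH3 → C:1 H:3
  CH2 → C:1 H:2
  CH(Br) → C:1 H:1 Br:1
  CH2Br → C:1 H:2 Br:1
Element totals:
  C: 4
  H: 8
  Br: 2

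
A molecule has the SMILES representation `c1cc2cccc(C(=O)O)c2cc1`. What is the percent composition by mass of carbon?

Atom tally by fragment:
  naphthalene ring system core → C:10 H:8
  (− 1 ring H displaced by substituents)
  + COOH → C:1 H:1 O:2
Element totals:
  C: 11
  H: 8
  O: 2
Molecular formula: C11H8O2.
Molar mass = 172.183 g/mol.
Mass from C: 11 × 12.011 = 132.121 g/mol.
%C = 132.121 / 172.183 × 100 = 76.73%.

76.73%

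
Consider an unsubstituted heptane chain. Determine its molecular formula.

Atom tally by fragment:
  CH3 → C:1 H:3
  CH2 → C:1 H:2
  CH2 → C:1 H:2
  CH2 → C:1 H:2
  CH2 → C:1 H:2
  CH2 → C:1 H:2
  CH3 → C:1 H:3
Element totals:
  C: 7
  H: 16

C7H16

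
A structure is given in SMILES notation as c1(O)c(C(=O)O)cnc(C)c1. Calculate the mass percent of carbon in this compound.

54.90%

Atom tally by fragment:
  pyridine ring core → C:5 H:5 N:1
  (− 3 ring H displaced by substituents)
  + OH → O:1 H:1
  + COOH → C:1 H:1 O:2
  + CH3 → C:1 H:3
Element totals:
  C: 7
  H: 7
  N: 1
  O: 3
Molecular formula: C7H7NO3.
Molar mass = 153.137 g/mol.
Mass from C: 7 × 12.011 = 84.077 g/mol.
%C = 84.077 / 153.137 × 100 = 54.90%.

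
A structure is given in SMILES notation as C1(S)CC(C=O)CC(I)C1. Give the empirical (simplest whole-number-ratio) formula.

Atom tally by fragment:
  cyclohexane ring core → C:6 H:12
  (− 3 ring H displaced by substituents)
  + SH → S:1 H:1
  + CHO → C:1 H:1 O:1
  + I → I:1
Element totals:
  C: 7
  H: 11
  I: 1
  O: 1
  S: 1
Molecular formula: C7H11IOS.
gcd of subscripts (7, 11, 1, 1, 1) = 1, so the empirical formula equals the molecular formula.

C7H11IOS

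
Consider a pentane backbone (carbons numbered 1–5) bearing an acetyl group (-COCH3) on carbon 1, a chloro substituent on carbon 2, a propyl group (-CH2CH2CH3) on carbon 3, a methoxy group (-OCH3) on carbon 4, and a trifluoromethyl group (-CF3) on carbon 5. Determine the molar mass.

288.73 g/mol

Atom tally by fragment:
  CH3COCH2 → C:3 H:5 O:1
  CH(Cl) → C:1 H:1 Cl:1
  CH(CH2CH2CH3) → C:4 H:8
  CH(OCH3) → C:2 H:4 O:1
  CH2CF3 → C:2 H:2 F:3
Element totals:
  C: 12
  H: 20
  Cl: 1
  F: 3
  O: 2
Molecular formula: C12H20ClF3O2.
  M = 12(12.011) + 20(1.008) + 35.45 + 3(18.998) + 2(15.999)
    = 144.132 + 20.160 + 35.450 + 56.994 + 31.998 = 288.734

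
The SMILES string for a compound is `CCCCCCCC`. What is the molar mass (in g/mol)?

114.23 g/mol

Atom tally by fragment:
  CH3 → C:1 H:3
  CH2 → C:1 H:2
  CH2 → C:1 H:2
  CH2 → C:1 H:2
  CH2 → C:1 H:2
  CH2 → C:1 H:2
  CH2 → C:1 H:2
  CH3 → C:1 H:3
Element totals:
  C: 8
  H: 18
Molecular formula: C8H18.
  M = 8(12.011) + 18(1.008)
    = 96.088 + 18.144 = 114.232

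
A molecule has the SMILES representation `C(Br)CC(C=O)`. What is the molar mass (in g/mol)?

151.00 g/mol

Atom tally by fragment:
  BrCH2 → C:1 H:2 Br:1
  CH2 → C:1 H:2
  CH2CHO → C:2 H:3 O:1
Element totals:
  C: 4
  H: 7
  Br: 1
  O: 1
Molecular formula: C4H7BrO.
  M = 4(12.011) + 7(1.008) + 79.904 + 15.999
    = 48.044 + 7.056 + 79.904 + 15.999 = 151.003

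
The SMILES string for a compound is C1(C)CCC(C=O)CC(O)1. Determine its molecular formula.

C8H14O2

Atom tally by fragment:
  cyclohexane ring core → C:6 H:12
  (− 3 ring H displaced by substituents)
  + CH3 → C:1 H:3
  + CHO → C:1 H:1 O:1
  + OH → O:1 H:1
Element totals:
  C: 8
  H: 14
  O: 2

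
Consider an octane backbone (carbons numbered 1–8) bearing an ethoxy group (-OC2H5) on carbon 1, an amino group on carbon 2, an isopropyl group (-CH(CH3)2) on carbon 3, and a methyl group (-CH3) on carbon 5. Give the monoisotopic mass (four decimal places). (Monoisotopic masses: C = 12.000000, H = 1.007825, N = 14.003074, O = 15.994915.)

229.2406

Atom tally by fragment:
  C2H5OCH2 → C:3 H:7 O:1
  CH(NH2) → C:1 H:3 N:1
  CH(CH(CH3)2) → C:4 H:8
  CH2 → C:1 H:2
  CH(CH3) → C:2 H:4
  CH2 → C:1 H:2
  CH2 → C:1 H:2
  CH3 → C:1 H:3
Element totals:
  C: 14
  H: 31
  N: 1
  O: 1
Molecular formula: C14H31NO.
  M = 14(12.0) + 31(1.007825) + 14.003074 + 15.994915
    = 168.000000 + 31.242575 + 14.003074 + 15.994915 = 229.240564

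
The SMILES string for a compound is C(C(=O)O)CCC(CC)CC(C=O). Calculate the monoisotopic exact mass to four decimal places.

Atom tally by fragment:
  HOOCCH2 → C:2 H:3 O:2
  CH2 → C:1 H:2
  CH2 → C:1 H:2
  CH(C2H5) → C:3 H:6
  CH2 → C:1 H:2
  CH2CHO → C:2 H:3 O:1
Element totals:
  C: 10
  H: 18
  O: 3
Molecular formula: C10H18O3.
  M = 10(12.0) + 18(1.007825) + 3(15.994915)
    = 120.000000 + 18.140850 + 47.984745 = 186.125595

186.1256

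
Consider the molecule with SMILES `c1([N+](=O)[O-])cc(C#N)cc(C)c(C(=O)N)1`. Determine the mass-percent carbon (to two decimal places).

Atom tally by fragment:
  benzene ring core → C:6 H:6
  (− 4 ring H displaced by substituents)
  + NO2 → N:1 O:2
  + CN → C:1 N:1
  + CH3 → C:1 H:3
  + CONH2 → C:1 H:2 O:1 N:1
Element totals:
  C: 9
  H: 7
  N: 3
  O: 3
Molecular formula: C9H7N3O3.
Molar mass = 205.173 g/mol.
Mass from C: 9 × 12.011 = 108.099 g/mol.
%C = 108.099 / 205.173 × 100 = 52.69%.

52.69%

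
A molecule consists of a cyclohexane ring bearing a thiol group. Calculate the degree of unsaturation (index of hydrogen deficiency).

1

Atom tally by fragment:
  cyclohexane ring core → C:6 H:12
  (− 1 ring H displaced by substituents)
  + SH → S:1 H:1
Element totals:
  C: 6
  H: 12
  S: 1
Molecular formula: C6H12S.
DoU = (2C + 2 + N − H − X) / 2 = (2·6 + 2 + 0 − 12 − 0) / 2 = 1.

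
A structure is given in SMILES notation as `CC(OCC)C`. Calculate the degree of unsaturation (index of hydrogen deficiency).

Atom tally by fragment:
  CH3 → C:1 H:3
  CH(OC2H5) → C:3 H:6 O:1
  CH3 → C:1 H:3
Element totals:
  C: 5
  H: 12
  O: 1
Molecular formula: C5H12O.
DoU = (2C + 2 + N − H − X) / 2 = (2·5 + 2 + 0 − 12 − 0) / 2 = 0.

0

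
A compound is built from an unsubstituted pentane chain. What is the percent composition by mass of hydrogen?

16.76%

Atom tally by fragment:
  CH3 → C:1 H:3
  CH2 → C:1 H:2
  CH2 → C:1 H:2
  CH2 → C:1 H:2
  CH3 → C:1 H:3
Element totals:
  C: 5
  H: 12
Molecular formula: C5H12.
Molar mass = 72.151 g/mol.
Mass from H: 12 × 1.008 = 12.096 g/mol.
%H = 12.096 / 72.151 × 100 = 16.76%.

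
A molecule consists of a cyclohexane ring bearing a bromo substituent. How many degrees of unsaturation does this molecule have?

1

Atom tally by fragment:
  cyclohexane ring core → C:6 H:12
  (− 1 ring H displaced by substituents)
  + Br → Br:1
Element totals:
  C: 6
  H: 11
  Br: 1
Molecular formula: C6H11Br.
DoU = (2C + 2 + N − H − X) / 2 = (2·6 + 2 + 0 − 11 − 1) / 2 = 1.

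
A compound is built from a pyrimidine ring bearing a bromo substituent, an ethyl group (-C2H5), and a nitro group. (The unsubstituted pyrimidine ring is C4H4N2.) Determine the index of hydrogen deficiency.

5

Atom tally by fragment:
  pyrimidine ring core → C:4 H:4 N:2
  (− 3 ring H displaced by substituents)
  + Br → Br:1
  + C2H5 → C:2 H:5
  + NO2 → N:1 O:2
Element totals:
  C: 6
  H: 6
  Br: 1
  N: 3
  O: 2
Molecular formula: C6H6BrN3O2.
DoU = (2C + 2 + N − H − X) / 2 = (2·6 + 2 + 3 − 6 − 1) / 2 = 5.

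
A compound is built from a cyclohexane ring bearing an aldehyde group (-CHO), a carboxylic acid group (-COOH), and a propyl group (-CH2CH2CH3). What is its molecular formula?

Atom tally by fragment:
  cyclohexane ring core → C:6 H:12
  (− 3 ring H displaced by substituents)
  + CHO → C:1 H:1 O:1
  + COOH → C:1 H:1 O:2
  + CH2CH2CH3 → C:3 H:7
Element totals:
  C: 11
  H: 18
  O: 3

C11H18O3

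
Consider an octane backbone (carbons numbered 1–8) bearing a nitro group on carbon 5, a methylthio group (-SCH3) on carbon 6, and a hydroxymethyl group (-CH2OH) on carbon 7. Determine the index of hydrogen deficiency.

1

Atom tally by fragment:
  CH3 → C:1 H:3
  CH2 → C:1 H:2
  CH2 → C:1 H:2
  CH2 → C:1 H:2
  CH(NO2) → C:1 H:1 N:1 O:2
  CH(SCH3) → C:2 H:4 S:1
  CH(CH2OH) → C:2 H:4 O:1
  CH3 → C:1 H:3
Element totals:
  C: 10
  H: 21
  N: 1
  O: 3
  S: 1
Molecular formula: C10H21NO3S.
DoU = (2C + 2 + N − H − X) / 2 = (2·10 + 2 + 1 − 21 − 0) / 2 = 1.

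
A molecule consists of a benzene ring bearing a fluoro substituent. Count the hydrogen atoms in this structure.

5

Atom tally by fragment:
  benzene ring core → C:6 H:6
  (− 1 ring H displaced by substituents)
  + F → F:1
Element totals:
  C: 6
  H: 5
  F: 1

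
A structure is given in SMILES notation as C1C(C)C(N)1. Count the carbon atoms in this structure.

Atom tally by fragment:
  cyclopropane ring core → C:3 H:6
  (− 2 ring H displaced by substituents)
  + CH3 → C:1 H:3
  + NH2 → N:1 H:2
Element totals:
  C: 4
  H: 9
  N: 1

4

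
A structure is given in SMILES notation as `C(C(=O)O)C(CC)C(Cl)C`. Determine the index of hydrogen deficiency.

Atom tally by fragment:
  HOOCCH2 → C:2 H:3 O:2
  CH(C2H5) → C:3 H:6
  CH(Cl) → C:1 H:1 Cl:1
  CH3 → C:1 H:3
Element totals:
  C: 7
  H: 13
  Cl: 1
  O: 2
Molecular formula: C7H13ClO2.
DoU = (2C + 2 + N − H − X) / 2 = (2·7 + 2 + 0 − 13 − 1) / 2 = 1.

1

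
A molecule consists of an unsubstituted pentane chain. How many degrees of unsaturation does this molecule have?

Atom tally by fragment:
  CH3 → C:1 H:3
  CH2 → C:1 H:2
  CH2 → C:1 H:2
  CH2 → C:1 H:2
  CH3 → C:1 H:3
Element totals:
  C: 5
  H: 12
Molecular formula: C5H12.
DoU = (2C + 2 + N − H − X) / 2 = (2·5 + 2 + 0 − 12 − 0) / 2 = 0.

0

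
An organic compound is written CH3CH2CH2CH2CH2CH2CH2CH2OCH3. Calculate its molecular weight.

144.26 g/mol

Element totals:
  C: 9
  H: 20
  O: 1
Molecular formula: C9H20O.
  M = 9(12.011) + 20(1.008) + 15.999
    = 108.099 + 20.160 + 15.999 = 144.258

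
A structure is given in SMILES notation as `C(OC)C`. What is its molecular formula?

Atom tally by fragment:
  CH3OCH2 → C:2 H:5 O:1
  CH3 → C:1 H:3
Element totals:
  C: 3
  H: 8
  O: 1

C3H8O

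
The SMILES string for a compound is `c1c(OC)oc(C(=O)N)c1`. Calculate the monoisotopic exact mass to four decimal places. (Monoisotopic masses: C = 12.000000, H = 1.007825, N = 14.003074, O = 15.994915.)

Atom tally by fragment:
  furan ring core → C:4 H:4 O:1
  (− 2 ring H displaced by substituents)
  + OCH3 → C:1 H:3 O:1
  + CONH2 → C:1 H:2 O:1 N:1
Element totals:
  C: 6
  H: 7
  N: 1
  O: 3
Molecular formula: C6H7NO3.
  M = 6(12.0) + 7(1.007825) + 14.003074 + 3(15.994915)
    = 72.000000 + 7.054775 + 14.003074 + 47.984745 = 141.042594

141.0426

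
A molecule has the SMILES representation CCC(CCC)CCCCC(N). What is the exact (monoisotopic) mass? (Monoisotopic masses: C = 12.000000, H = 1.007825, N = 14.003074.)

Atom tally by fragment:
  CH3 → C:1 H:3
  CH2 → C:1 H:2
  CH(CH2CH2CH3) → C:4 H:8
  CH2 → C:1 H:2
  CH2 → C:1 H:2
  CH2 → C:1 H:2
  CH2 → C:1 H:2
  CH2NH2 → C:1 H:4 N:1
Element totals:
  C: 11
  H: 25
  N: 1
Molecular formula: C11H25N.
  M = 11(12.0) + 25(1.007825) + 14.003074
    = 132.000000 + 25.195625 + 14.003074 = 171.198699

171.1987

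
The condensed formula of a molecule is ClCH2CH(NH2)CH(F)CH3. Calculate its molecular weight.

Atom tally by fragment:
  ClCH2 → C:1 H:2 Cl:1
  CH(NH2) → C:1 H:3 N:1
  CH(F) → C:1 H:1 F:1
  CH3 → C:1 H:3
Element totals:
  C: 4
  H: 9
  Cl: 1
  F: 1
  N: 1
Molecular formula: C4H9ClFN.
  M = 4(12.011) + 9(1.008) + 35.45 + 18.998 + 14.007
    = 48.044 + 9.072 + 35.450 + 18.998 + 14.007 = 125.571

125.57 g/mol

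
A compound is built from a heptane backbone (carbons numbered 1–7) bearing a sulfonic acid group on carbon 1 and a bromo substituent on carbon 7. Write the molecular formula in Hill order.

C7H15BrO3S

Atom tally by fragment:
  HO3SCH2 → C:1 H:3 S:1 O:3
  CH2 → C:1 H:2
  CH2 → C:1 H:2
  CH2 → C:1 H:2
  CH2 → C:1 H:2
  CH2 → C:1 H:2
  CH2Br → C:1 H:2 Br:1
Element totals:
  C: 7
  H: 15
  Br: 1
  O: 3
  S: 1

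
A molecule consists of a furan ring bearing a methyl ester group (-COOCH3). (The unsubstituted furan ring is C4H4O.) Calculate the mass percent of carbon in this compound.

Atom tally by fragment:
  furan ring core → C:4 H:4 O:1
  (− 1 ring H displaced by substituents)
  + COOCH3 → C:2 H:3 O:2
Element totals:
  C: 6
  H: 6
  O: 3
Molecular formula: C6H6O3.
Molar mass = 126.111 g/mol.
Mass from C: 6 × 12.011 = 72.066 g/mol.
%C = 72.066 / 126.111 × 100 = 57.14%.

57.14%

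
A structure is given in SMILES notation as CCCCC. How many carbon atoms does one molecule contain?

5

Atom tally by fragment:
  CH3 → C:1 H:3
  CH2 → C:1 H:2
  CH2 → C:1 H:2
  CH2 → C:1 H:2
  CH3 → C:1 H:3
Element totals:
  C: 5
  H: 12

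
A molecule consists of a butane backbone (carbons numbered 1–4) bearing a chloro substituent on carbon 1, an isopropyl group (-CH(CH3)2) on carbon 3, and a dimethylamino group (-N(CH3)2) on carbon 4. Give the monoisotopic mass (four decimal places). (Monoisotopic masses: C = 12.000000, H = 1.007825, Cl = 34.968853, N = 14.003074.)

Atom tally by fragment:
  ClCH2 → C:1 H:2 Cl:1
  CH2 → C:1 H:2
  CH(CH(CH3)2) → C:4 H:8
  CH2N(CH3)2 → C:3 H:8 N:1
Element totals:
  C: 9
  H: 20
  Cl: 1
  N: 1
Molecular formula: C9H20ClN.
  M = 9(12.0) + 20(1.007825) + 34.968853 + 14.003074
    = 108.000000 + 20.156500 + 34.968853 + 14.003074 = 177.128427

177.1284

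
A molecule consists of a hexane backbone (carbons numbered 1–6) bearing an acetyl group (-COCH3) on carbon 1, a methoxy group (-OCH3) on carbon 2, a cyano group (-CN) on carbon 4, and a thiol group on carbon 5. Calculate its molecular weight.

215.31 g/mol

Atom tally by fragment:
  CH3COCH2 → C:3 H:5 O:1
  CH(OCH3) → C:2 H:4 O:1
  CH2 → C:1 H:2
  CH(CN) → C:2 H:1 N:1
  CH(SH) → C:1 H:2 S:1
  CH3 → C:1 H:3
Element totals:
  C: 10
  H: 17
  N: 1
  O: 2
  S: 1
Molecular formula: C10H17NO2S.
  M = 10(12.011) + 17(1.008) + 14.007 + 2(15.999) + 32.06
    = 120.110 + 17.136 + 14.007 + 31.998 + 32.060 = 215.311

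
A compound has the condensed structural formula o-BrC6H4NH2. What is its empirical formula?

C6H6BrN

Atom tally by fragment:
  benzene ring core → C:6 H:6
  (− 2 ring H displaced by substituents)
  + Br → Br:1
  + NH2 → N:1 H:2
Element totals:
  C: 6
  H: 6
  Br: 1
  N: 1
Molecular formula: C6H6BrN.
gcd of subscripts (1, 6, 6, 1) = 1, so the empirical formula equals the molecular formula.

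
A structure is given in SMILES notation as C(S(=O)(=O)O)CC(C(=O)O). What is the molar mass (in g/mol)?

Atom tally by fragment:
  HO3SCH2 → C:1 H:3 S:1 O:3
  CH2 → C:1 H:2
  CH2COOH → C:2 H:3 O:2
Element totals:
  C: 4
  H: 8
  O: 5
  S: 1
Molecular formula: C4H8O5S.
  M = 4(12.011) + 8(1.008) + 5(15.999) + 32.06
    = 48.044 + 8.064 + 79.995 + 32.060 = 168.163

168.16 g/mol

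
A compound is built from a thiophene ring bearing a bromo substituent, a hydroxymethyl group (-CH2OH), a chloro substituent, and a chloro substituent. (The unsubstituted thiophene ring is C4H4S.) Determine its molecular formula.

C5H3BrCl2OS

Atom tally by fragment:
  thiophene ring core → C:4 H:4 S:1
  (− 4 ring H displaced by substituents)
  + Br → Br:1
  + CH2OH → C:1 H:3 O:1
  + Cl → Cl:1
  + Cl → Cl:1
Element totals:
  C: 5
  H: 3
  Br: 1
  Cl: 2
  O: 1
  S: 1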